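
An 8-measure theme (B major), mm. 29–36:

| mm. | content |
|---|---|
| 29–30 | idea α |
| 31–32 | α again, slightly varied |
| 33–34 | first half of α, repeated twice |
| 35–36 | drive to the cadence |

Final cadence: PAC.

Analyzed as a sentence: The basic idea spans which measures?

The presentation of a sentence is the basic idea (bars 29–30) plus its repetition (mm. 31–32); the basic idea is therefore measures 29–30.

measures 29–30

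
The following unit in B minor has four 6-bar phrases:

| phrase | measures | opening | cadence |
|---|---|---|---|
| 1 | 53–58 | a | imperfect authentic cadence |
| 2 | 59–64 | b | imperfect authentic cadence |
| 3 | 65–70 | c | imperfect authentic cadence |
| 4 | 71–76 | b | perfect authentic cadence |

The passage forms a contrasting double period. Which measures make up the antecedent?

In a double period the first pair of phrases (ending imperfect authentic cadence) is the large antecedent and the second pair (ending perfect authentic cadence) is the large consequent; the antecedent is measures 53–64.

measures 53–64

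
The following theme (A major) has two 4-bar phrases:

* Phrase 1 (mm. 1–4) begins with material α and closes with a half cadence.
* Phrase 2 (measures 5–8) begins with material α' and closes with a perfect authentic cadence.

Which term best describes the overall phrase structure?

Phrase 1 ends with a half cadence (weaker) and phrase 2 with a perfect authentic cadence (stronger): antecedent + consequent = a period.
The two phrases open with the same material (α / α'), so the period is parallel.

parallel period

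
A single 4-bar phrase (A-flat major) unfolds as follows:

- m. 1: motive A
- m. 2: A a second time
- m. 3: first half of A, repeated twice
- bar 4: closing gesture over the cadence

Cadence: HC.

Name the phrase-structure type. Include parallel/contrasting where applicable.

Basic idea (m. 1) + its repetition (bar 2) form the presentation; fragmentation and cadence (mm. 3-4) form the continuation — the 4-bar whole is a sentence.

sentence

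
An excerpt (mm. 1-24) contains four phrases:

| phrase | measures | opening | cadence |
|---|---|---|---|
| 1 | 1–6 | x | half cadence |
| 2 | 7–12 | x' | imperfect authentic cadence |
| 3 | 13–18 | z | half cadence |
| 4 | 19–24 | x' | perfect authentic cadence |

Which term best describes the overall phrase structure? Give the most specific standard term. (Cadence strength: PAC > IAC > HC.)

contrasting double period

Four phrases in two halves: the first half (measures 1–12) ends with an imperfect authentic cadence, the second (bars 13-24) with a perfect authentic cadence — a large antecedent–consequent pair, i.e. a double period.
Phrase 3 begins with different material from phrase 1, making it contrasting.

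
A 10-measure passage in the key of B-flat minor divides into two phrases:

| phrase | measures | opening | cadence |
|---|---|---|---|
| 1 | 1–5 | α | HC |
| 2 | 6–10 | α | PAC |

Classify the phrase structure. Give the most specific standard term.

parallel period

Phrase 1 ends with a half cadence (weaker) and phrase 2 with a perfect authentic cadence (stronger): antecedent + consequent = a period.
The two phrases open with the same material (α / α), so the period is parallel.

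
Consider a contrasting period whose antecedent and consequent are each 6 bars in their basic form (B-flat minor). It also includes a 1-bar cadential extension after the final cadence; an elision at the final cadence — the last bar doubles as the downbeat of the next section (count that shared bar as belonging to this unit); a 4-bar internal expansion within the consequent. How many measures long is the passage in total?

Basic contrasting period: 6 + 6 = 12 bars.
12 (basic form) + 1 (cadential extension) + 4 (internal expansion) = 17.
The elision shares a bar with the next section but does not change this unit's count.

17 measures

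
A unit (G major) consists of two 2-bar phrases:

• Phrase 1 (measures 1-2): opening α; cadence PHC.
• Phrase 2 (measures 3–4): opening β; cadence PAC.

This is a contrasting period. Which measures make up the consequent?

The phrase ending with the weaker cadence (Phrygian half cadence) is the antecedent; the one ending more conclusively (perfect authentic cadence) is the consequent. The consequent is measures 3–4.

measures 3–4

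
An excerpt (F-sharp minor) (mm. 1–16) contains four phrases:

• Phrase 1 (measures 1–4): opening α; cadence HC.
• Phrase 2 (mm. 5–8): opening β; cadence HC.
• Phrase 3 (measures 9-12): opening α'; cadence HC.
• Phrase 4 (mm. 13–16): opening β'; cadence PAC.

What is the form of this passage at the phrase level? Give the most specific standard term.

parallel double period

Four phrases in two halves: the first half (measures 1–8) ends with a half cadence, the second (bars 9–16) with a perfect authentic cadence — a large antecedent–consequent pair, i.e. a double period.
Phrase 3 begins with the same material as phrase 1, making it parallel.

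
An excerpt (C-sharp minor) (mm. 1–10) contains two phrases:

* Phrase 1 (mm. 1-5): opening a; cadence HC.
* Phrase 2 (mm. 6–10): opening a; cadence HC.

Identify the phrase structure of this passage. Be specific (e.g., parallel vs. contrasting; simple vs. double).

repeated phrase

Both phrases have the same opening (a) and the same cadence (half cadence): the second is a restatement, not a consequent, so this is a repeated phrase rather than a period.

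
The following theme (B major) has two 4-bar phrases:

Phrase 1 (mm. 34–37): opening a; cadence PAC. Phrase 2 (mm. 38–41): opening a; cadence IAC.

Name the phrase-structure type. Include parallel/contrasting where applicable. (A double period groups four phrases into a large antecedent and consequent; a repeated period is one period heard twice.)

The second phrase closes with an imperfect authentic cadence, which is not stronger than the first phrase's perfect authentic cadence; without a weak→strong cadential pair there is no antecedent–consequent relationship, so this is a phrase group rather than a period.

phrase group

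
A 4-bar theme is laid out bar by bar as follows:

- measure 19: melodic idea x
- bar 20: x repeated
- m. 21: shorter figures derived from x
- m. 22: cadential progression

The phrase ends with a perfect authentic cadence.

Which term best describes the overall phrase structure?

sentence

Basic idea (m. 19) + its repetition (m. 20) form the presentation; fragmentation and cadence (measures 21–22) form the continuation — the 4-bar whole is a sentence.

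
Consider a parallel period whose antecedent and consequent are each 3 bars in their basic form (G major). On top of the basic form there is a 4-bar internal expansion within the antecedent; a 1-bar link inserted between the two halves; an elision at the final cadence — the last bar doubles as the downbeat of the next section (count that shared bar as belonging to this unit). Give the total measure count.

11 measures

Basic parallel period: 3 + 3 = 6 bars.
6 (basic form) + 4 (internal expansion) + 1 (link) = 11.
The elision shares a bar with the next section but does not change this unit's count.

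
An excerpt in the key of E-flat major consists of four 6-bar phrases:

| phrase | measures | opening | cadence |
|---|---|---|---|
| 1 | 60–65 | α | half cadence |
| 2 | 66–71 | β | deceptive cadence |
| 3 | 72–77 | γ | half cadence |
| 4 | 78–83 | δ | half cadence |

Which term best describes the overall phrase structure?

phrase group

Phrase 4 ends with a half cadence, no stronger than phrase 2's deceptive cadence, so the four phrases do not form a double period; nor do phrases 3–4 duplicate 1–2, so it is not a repeated period. With no phrase reaching a conclusive cadence, the passage is a phrase group.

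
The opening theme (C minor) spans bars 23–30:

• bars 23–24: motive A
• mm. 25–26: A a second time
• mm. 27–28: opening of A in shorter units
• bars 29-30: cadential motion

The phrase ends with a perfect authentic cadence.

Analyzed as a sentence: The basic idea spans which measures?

measures 23–24

The presentation of a sentence is the basic idea (bars 23–24) plus its repetition (mm. 25-26); the basic idea is therefore bars 23-24.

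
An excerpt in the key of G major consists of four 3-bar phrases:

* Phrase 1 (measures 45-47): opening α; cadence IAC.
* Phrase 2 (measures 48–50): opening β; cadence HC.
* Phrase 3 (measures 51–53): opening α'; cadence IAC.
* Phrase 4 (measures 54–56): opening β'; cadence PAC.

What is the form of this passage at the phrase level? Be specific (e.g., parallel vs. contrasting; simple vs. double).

parallel double period

Four phrases in two halves: the first half (measures 45-50) ends with a half cadence, the second (measures 51–56) with a perfect authentic cadence — a large antecedent–consequent pair, i.e. a double period.
Phrase 3 begins with the same material as phrase 1, making it parallel.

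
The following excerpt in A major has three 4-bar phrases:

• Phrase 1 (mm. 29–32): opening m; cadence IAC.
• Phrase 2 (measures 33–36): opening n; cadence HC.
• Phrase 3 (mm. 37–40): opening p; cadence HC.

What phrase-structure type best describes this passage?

The final phrase closes with a half cadence, which is not stronger than the preceding half cadence; the 3 phrases lack an overall antecedent–consequent design and so form a phrase group.

phrase group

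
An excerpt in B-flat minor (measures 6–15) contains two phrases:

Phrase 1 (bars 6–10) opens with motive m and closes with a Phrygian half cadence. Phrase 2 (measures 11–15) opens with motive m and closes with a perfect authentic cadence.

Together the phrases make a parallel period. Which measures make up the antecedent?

measures 6–10

The phrase ending with the weaker cadence (Phrygian half cadence) is the antecedent; the one ending more conclusively (perfect authentic cadence) is the consequent. The antecedent is measures 6–10.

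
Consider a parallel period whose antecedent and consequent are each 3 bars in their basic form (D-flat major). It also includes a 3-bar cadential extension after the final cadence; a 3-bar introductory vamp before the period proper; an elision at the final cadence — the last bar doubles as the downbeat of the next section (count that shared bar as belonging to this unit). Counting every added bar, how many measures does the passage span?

Basic parallel period: 3 + 3 = 6 bars.
6 (basic form) + 3 (cadential extension) + 3 (introduction) = 12.
The elision shares a bar with the next section but does not change this unit's count.

12 measures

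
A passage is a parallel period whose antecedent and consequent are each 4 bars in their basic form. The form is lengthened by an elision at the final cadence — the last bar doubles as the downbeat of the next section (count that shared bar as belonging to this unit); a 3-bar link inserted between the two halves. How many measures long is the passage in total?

Basic parallel period: 4 + 4 = 8 bars.
8 (basic form) + 3 (link) = 11.
The elision shares a bar with the next section but does not change this unit's count.

11 measures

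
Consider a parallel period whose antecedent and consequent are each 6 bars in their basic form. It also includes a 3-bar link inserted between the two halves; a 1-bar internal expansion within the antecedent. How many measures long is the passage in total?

Basic parallel period: 6 + 6 = 12 bars.
12 (basic form) + 3 (link) + 1 (internal expansion) = 16.

16 measures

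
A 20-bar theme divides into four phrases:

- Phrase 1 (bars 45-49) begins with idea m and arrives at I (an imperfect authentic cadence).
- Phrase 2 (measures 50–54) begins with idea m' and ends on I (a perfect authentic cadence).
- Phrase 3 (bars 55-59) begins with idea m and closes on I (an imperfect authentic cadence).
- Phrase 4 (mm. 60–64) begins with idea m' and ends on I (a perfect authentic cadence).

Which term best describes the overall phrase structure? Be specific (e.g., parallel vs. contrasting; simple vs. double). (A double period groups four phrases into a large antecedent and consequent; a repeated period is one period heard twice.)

The cadence pattern IAC–PAC–IAC–PAC is weak–strong twice, and phrases 3–4 restate phrases 1–2: a period heard twice, not a double period (which would end weakly at phrase 2).

repeated period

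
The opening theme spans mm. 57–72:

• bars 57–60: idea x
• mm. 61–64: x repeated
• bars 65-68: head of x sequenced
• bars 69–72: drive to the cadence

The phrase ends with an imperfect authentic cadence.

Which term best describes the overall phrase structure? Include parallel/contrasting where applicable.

Basic idea (bars 57–60) + its repetition (bars 61–64) form the presentation; fragmentation and cadence (mm. 65–72) form the continuation — the 16-bar whole is a sentence.

sentence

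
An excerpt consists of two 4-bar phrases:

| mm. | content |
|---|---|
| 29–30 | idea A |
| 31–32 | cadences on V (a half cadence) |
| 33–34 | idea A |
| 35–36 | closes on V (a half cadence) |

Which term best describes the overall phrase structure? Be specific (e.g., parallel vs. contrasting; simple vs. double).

Both phrases have the same opening (A) and the same cadence (half cadence): the second is a restatement, not a consequent, so this is a repeated phrase rather than a period.

repeated phrase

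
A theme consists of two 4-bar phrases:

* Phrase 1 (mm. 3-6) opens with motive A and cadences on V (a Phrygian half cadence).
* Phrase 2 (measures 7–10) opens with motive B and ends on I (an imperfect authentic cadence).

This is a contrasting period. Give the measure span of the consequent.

measures 7–10

The phrase ending with the weaker cadence (Phrygian half cadence) is the antecedent; the one ending more conclusively (imperfect authentic cadence) is the consequent. The consequent is measures 7–10.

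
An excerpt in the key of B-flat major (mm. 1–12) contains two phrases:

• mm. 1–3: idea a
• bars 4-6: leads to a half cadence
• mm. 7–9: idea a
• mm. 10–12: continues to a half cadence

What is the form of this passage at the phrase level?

repeated phrase

Both phrases have the same opening (a) and the same cadence (half cadence): the second is a restatement, not a consequent, so this is a repeated phrase rather than a period.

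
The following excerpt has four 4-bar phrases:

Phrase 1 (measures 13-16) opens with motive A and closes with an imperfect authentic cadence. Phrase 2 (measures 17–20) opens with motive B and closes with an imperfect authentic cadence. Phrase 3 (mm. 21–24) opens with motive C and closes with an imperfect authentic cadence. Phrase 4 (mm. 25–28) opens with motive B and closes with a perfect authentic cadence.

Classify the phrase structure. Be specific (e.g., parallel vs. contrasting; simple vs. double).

Four phrases in two halves: the first half (bars 13-20) ends with an imperfect authentic cadence, the second (mm. 21–28) with a perfect authentic cadence — a large antecedent–consequent pair, i.e. a double period.
Phrase 3 begins with different material from phrase 1, making it contrasting.

contrasting double period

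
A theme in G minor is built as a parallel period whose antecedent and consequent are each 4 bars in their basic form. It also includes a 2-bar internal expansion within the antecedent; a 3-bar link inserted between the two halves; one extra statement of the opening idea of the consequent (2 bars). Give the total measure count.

Basic parallel period: 4 + 4 = 8 bars.
8 (basic form) + 2 (internal expansion) + 3 (link) + 2 (extra statement) = 15.

15 measures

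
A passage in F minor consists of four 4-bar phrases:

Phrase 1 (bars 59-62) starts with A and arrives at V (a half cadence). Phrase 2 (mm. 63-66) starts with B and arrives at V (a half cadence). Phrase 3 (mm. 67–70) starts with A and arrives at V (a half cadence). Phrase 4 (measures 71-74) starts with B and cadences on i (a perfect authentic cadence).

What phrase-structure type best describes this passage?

Four phrases in two halves: the first half (mm. 59–66) ends with a half cadence, the second (bars 67–74) with a perfect authentic cadence — a large antecedent–consequent pair, i.e. a double period.
Phrase 3 begins with the same material as phrase 1, making it parallel.

parallel double period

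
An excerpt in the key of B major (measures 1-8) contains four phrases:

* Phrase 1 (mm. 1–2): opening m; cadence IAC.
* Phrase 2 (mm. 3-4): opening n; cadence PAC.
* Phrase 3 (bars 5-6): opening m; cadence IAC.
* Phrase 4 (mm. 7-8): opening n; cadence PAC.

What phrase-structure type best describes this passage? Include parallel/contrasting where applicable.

repeated period

The cadence pattern IAC–PAC–IAC–PAC is weak–strong twice, and phrases 3–4 restate phrases 1–2: a period heard twice, not a double period (which would end weakly at phrase 2).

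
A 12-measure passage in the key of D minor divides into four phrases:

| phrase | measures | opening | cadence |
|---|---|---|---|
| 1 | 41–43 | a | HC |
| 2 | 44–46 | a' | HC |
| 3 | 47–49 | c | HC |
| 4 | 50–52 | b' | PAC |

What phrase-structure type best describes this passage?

contrasting double period

Four phrases in two halves: the first half (mm. 41–46) ends with a half cadence, the second (measures 47-52) with a perfect authentic cadence — a large antecedent–consequent pair, i.e. a double period.
Phrase 3 begins with different material from phrase 1, making it contrasting.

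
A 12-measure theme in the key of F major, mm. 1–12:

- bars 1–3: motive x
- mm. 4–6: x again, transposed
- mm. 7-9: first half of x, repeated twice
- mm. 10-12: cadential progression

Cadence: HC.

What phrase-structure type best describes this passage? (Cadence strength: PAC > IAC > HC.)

sentence

Basic idea (mm. 1-3) + its repetition (mm. 4–6) form the presentation; fragmentation and cadence (measures 7-12) form the continuation — the 12-bar whole is a sentence.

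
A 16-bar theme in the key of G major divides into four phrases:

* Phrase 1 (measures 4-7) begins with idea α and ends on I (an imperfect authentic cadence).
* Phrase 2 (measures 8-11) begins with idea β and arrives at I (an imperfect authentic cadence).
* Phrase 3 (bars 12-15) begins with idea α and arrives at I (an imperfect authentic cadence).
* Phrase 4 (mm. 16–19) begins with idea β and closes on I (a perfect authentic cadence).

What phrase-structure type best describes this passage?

Four phrases in two halves: the first half (mm. 4–11) ends with an imperfect authentic cadence, the second (mm. 12–19) with a perfect authentic cadence — a large antecedent–consequent pair, i.e. a double period.
Phrase 3 begins with the same material as phrase 1, making it parallel.

parallel double period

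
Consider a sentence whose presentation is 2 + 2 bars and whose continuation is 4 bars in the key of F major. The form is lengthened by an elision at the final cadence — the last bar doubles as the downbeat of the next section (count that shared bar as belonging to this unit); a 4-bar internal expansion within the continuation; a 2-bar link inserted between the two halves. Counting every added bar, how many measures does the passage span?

14 measures

Basic sentence: 2 + 2 + 4 = 8 bars.
8 (basic form) + 4 (internal expansion) + 2 (link) = 14.
The elision shares a bar with the next section but does not change this unit's count.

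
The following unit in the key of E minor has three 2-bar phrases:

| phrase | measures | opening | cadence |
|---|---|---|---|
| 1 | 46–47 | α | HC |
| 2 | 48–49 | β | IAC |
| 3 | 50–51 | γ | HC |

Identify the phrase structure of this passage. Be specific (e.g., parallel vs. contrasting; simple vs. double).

The final phrase closes with a half cadence, which is not stronger than the preceding imperfect authentic cadence; the 3 phrases lack an overall antecedent–consequent design and so form a phrase group.

phrase group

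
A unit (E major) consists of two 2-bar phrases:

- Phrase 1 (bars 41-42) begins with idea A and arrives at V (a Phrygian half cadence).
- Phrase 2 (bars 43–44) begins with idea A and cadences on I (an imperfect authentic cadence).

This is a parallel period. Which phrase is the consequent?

phrase 2

The phrase ending with the weaker cadence (Phrygian half cadence) is the antecedent; the one ending more conclusively (imperfect authentic cadence) is the consequent. The consequent is phrase 2.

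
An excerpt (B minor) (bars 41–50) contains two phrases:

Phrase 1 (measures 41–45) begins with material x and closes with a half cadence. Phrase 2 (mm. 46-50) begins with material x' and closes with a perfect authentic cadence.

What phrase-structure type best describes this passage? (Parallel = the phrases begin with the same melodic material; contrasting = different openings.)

Phrase 1 ends with a half cadence (weaker) and phrase 2 with a perfect authentic cadence (stronger): antecedent + consequent = a period.
The two phrases open with the same material (x / x'), so the period is parallel.

parallel period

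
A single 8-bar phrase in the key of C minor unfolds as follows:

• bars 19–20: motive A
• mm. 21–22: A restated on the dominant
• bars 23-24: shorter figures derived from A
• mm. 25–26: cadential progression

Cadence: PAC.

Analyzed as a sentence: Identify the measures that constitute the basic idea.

measures 19–20

The presentation of a sentence is the basic idea (mm. 19–20) plus its repetition (bars 21-22); the basic idea is therefore mm. 19–20.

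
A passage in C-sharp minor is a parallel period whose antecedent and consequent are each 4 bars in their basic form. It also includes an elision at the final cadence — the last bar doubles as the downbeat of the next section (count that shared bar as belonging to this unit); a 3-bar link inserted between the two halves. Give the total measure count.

11 measures

Basic parallel period: 4 + 4 = 8 bars.
8 (basic form) + 3 (link) = 11.
The elision shares a bar with the next section but does not change this unit's count.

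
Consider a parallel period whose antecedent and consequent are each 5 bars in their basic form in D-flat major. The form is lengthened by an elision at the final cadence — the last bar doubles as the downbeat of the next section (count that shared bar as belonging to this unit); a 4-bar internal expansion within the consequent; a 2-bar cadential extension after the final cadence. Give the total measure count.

16 measures

Basic parallel period: 5 + 5 = 10 bars.
10 (basic form) + 4 (internal expansion) + 2 (cadential extension) = 16.
The elision shares a bar with the next section but does not change this unit's count.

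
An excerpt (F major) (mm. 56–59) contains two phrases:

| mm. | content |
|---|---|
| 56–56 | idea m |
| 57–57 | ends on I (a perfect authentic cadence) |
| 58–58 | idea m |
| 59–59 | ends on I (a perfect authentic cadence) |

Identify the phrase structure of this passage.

Both phrases have the same opening (m) and the same cadence (perfect authentic cadence): the second is a restatement, not a consequent, so this is a repeated phrase rather than a period.

repeated phrase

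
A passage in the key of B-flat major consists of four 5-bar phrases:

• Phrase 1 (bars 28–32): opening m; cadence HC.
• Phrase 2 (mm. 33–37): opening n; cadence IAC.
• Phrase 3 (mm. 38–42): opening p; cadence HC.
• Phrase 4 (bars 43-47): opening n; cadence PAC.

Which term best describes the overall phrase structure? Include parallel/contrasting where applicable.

Four phrases in two halves: the first half (mm. 28–37) ends with an imperfect authentic cadence, the second (bars 38–47) with a perfect authentic cadence — a large antecedent–consequent pair, i.e. a double period.
Phrase 3 begins with different material from phrase 1, making it contrasting.

contrasting double period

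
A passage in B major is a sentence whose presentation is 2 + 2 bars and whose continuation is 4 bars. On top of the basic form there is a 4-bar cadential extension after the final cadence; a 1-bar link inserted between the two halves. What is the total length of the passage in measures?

13 measures

Basic sentence: 2 + 2 + 4 = 8 bars.
8 (basic form) + 4 (cadential extension) + 1 (link) = 13.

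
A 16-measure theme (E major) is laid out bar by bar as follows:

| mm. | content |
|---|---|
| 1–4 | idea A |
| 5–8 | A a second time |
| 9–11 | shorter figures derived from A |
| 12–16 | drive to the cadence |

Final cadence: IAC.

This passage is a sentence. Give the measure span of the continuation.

measures 9–16

After the presentation (measures 1–8), the continuation covers the fragmentation through the cadence: bars 9–16.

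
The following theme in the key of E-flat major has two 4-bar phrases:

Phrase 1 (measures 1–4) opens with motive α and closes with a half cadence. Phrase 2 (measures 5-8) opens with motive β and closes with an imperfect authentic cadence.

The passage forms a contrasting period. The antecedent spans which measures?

measures 1–4

The antecedent is the phrase ending with the weaker cadence (half cadence, phrase 1) and the consequent the one ending more conclusively (imperfect authentic cadence, phrase 2); the antecedent is bars 1-4.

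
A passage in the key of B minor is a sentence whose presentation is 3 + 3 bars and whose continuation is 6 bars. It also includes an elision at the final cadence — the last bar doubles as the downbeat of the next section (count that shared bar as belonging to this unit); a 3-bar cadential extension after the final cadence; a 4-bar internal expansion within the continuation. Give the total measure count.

Basic sentence: 3 + 3 + 6 = 12 bars.
12 (basic form) + 3 (cadential extension) + 4 (internal expansion) = 19.
The elision shares a bar with the next section but does not change this unit's count.

19 measures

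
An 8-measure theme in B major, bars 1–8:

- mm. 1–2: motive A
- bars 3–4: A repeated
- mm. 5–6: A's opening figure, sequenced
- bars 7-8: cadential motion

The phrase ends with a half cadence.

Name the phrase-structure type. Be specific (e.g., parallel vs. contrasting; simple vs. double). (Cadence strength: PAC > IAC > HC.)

sentence

Basic idea (bars 1-2) + its repetition (mm. 3–4) form the presentation; fragmentation and cadence (measures 5-8) form the continuation — the 8-bar whole is a sentence.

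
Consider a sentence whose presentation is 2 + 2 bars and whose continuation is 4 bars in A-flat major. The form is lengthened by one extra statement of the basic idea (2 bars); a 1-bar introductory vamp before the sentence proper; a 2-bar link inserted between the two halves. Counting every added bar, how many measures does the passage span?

13 measures

Basic sentence: 2 + 2 + 4 = 8 bars.
8 (basic form) + 2 (extra statement) + 1 (introduction) + 2 (link) = 13.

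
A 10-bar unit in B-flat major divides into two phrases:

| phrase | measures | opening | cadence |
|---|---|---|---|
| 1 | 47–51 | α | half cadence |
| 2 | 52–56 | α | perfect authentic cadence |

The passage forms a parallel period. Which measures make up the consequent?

measures 52–56

The phrase ending with the weaker cadence (half cadence) is the antecedent; the one ending more conclusively (perfect authentic cadence) is the consequent. The consequent is measures 52–56.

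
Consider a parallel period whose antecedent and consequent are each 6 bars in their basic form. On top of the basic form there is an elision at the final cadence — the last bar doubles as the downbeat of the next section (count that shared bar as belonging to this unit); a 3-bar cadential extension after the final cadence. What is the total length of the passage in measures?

Basic parallel period: 6 + 6 = 12 bars.
12 (basic form) + 3 (cadential extension) = 15.
The elision shares a bar with the next section but does not change this unit's count.

15 measures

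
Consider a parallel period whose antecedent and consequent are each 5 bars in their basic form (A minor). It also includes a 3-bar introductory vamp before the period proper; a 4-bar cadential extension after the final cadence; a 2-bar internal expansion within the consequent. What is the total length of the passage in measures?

Basic parallel period: 5 + 5 = 10 bars.
10 (basic form) + 3 (introduction) + 4 (cadential extension) + 2 (internal expansion) = 19.

19 measures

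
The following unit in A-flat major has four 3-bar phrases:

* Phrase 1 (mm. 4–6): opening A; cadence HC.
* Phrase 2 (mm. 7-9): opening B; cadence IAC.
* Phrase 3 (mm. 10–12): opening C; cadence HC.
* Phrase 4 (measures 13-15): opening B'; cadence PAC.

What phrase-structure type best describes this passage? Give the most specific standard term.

Four phrases in two halves: the first half (measures 4–9) ends with an imperfect authentic cadence, the second (mm. 10–15) with a perfect authentic cadence — a large antecedent–consequent pair, i.e. a double period.
Phrase 3 begins with different material from phrase 1, making it contrasting.

contrasting double period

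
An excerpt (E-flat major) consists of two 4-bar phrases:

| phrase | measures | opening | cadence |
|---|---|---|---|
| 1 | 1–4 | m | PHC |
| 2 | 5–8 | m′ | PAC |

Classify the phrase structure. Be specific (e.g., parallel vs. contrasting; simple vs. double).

parallel period

Phrase 1 ends with a Phrygian half cadence (weaker) and phrase 2 with a perfect authentic cadence (stronger): antecedent + consequent = a period.
The two phrases open with the same material (m / m′), so the period is parallel.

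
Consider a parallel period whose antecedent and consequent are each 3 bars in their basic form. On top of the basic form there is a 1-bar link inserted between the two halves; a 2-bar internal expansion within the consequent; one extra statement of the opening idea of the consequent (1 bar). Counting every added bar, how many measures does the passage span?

10 measures

Basic parallel period: 3 + 3 = 6 bars.
6 (basic form) + 1 (link) + 2 (internal expansion) + 1 (extra statement) = 10.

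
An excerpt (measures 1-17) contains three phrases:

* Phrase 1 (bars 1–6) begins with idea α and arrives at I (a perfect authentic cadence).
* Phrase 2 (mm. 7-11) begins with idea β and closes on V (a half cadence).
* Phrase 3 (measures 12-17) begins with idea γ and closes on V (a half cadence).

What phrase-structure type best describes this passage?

The final phrase closes with a half cadence, which is not stronger than the preceding half cadence; the 3 phrases lack an overall antecedent–consequent design and so form a phrase group.

phrase group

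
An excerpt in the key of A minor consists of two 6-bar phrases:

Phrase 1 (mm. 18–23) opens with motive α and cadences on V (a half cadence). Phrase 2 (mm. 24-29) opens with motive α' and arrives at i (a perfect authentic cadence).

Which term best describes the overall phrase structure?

parallel period

Phrase 1 ends with a half cadence (weaker) and phrase 2 with a perfect authentic cadence (stronger): antecedent + consequent = a period.
The two phrases open with the same material (α / α'), so the period is parallel.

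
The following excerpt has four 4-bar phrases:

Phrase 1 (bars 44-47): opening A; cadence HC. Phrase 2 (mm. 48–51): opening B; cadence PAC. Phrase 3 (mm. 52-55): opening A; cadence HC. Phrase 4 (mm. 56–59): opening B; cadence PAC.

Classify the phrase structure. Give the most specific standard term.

repeated period

The cadence pattern HC–PAC–HC–PAC is weak–strong twice, and phrases 3–4 restate phrases 1–2: a period heard twice, not a double period (which would end weakly at phrase 2).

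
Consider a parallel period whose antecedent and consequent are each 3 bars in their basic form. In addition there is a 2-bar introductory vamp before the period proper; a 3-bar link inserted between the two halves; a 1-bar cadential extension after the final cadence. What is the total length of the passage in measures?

12 measures

Basic parallel period: 3 + 3 = 6 bars.
6 (basic form) + 2 (introduction) + 3 (link) + 1 (cadential extension) = 12.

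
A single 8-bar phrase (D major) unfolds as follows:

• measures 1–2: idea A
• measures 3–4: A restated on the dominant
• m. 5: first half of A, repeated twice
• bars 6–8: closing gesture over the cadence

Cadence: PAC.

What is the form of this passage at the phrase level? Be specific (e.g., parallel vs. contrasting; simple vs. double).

Basic idea (bars 1–2) + its repetition (measures 3–4) form the presentation; fragmentation and cadence (bars 5–8) form the continuation — the 8-bar whole is a sentence.

sentence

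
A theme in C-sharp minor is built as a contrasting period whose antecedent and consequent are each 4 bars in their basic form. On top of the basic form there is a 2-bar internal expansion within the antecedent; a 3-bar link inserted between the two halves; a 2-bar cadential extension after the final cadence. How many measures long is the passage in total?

Basic contrasting period: 4 + 4 = 8 bars.
8 (basic form) + 2 (internal expansion) + 3 (link) + 2 (cadential extension) = 15.

15 measures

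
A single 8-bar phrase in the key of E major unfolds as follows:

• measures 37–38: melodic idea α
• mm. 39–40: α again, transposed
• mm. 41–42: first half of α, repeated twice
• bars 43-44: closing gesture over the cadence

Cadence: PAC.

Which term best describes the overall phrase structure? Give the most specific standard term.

Basic idea (measures 37–38) + its repetition (measures 39-40) form the presentation; fragmentation and cadence (mm. 41–44) form the continuation — the 8-bar whole is a sentence.

sentence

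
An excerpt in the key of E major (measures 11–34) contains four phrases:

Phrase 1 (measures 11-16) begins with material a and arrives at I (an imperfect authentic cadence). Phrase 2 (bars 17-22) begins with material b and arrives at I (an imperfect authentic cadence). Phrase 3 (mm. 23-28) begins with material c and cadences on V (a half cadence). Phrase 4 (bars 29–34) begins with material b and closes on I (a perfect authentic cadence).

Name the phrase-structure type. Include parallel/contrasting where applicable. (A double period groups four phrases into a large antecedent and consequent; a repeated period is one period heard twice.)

Four phrases in two halves: the first half (mm. 11–22) ends with an imperfect authentic cadence, the second (mm. 23–34) with a perfect authentic cadence — a large antecedent–consequent pair, i.e. a double period.
Phrase 3 begins with different material from phrase 1, making it contrasting.

contrasting double period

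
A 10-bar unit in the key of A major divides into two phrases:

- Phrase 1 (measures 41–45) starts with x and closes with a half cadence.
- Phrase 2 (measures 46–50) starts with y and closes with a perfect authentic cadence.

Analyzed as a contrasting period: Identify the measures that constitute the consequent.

measures 46–50

The antecedent is the phrase ending with the weaker cadence (half cadence, phrase 1) and the consequent the one ending more conclusively (perfect authentic cadence, phrase 2); the consequent is measures 46–50.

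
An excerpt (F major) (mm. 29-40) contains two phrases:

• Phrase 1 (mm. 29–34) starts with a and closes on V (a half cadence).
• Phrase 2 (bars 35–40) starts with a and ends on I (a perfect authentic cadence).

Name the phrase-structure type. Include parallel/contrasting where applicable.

parallel period

Phrase 1 ends with a half cadence (weaker) and phrase 2 with a perfect authentic cadence (stronger): antecedent + consequent = a period.
The two phrases open with the same material (a / a), so the period is parallel.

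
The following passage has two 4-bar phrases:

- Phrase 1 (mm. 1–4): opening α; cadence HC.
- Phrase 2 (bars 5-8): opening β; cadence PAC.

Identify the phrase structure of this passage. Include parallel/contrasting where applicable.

contrasting period

Phrase 1 ends with a half cadence (weaker) and phrase 2 with a perfect authentic cadence (stronger): antecedent + consequent = a period.
The two phrases open with different material (α / β), so the period is contrasting.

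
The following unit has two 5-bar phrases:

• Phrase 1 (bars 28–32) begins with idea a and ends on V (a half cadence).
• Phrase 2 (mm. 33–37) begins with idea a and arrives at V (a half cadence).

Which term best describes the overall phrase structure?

repeated phrase

Both phrases have the same opening (a) and the same cadence (half cadence): the second is a restatement, not a consequent, so this is a repeated phrase rather than a period.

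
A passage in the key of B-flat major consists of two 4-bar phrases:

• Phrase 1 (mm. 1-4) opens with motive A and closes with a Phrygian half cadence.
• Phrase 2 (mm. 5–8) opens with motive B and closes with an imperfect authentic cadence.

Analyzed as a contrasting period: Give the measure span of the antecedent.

The antecedent is the phrase ending with the weaker cadence (Phrygian half cadence, phrase 1) and the consequent the one ending more conclusively (imperfect authentic cadence, phrase 2); the antecedent is bars 1–4.

measures 1–4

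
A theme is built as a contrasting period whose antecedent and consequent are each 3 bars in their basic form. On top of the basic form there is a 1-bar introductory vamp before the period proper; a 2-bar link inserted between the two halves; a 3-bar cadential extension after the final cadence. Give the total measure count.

12 measures

Basic contrasting period: 3 + 3 = 6 bars.
6 (basic form) + 1 (introduction) + 2 (link) + 3 (cadential extension) = 12.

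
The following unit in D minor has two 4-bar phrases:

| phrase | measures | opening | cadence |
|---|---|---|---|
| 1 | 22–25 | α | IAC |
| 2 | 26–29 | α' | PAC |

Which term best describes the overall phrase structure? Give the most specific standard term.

Phrase 1 ends with an imperfect authentic cadence (weaker) and phrase 2 with a perfect authentic cadence (stronger): antecedent + consequent = a period.
The two phrases open with the same material (α / α'), so the period is parallel.

parallel period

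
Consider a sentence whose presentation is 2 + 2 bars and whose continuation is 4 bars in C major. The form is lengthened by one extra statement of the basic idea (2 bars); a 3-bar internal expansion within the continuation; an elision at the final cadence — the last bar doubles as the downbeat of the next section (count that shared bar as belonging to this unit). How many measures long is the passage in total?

Basic sentence: 2 + 2 + 4 = 8 bars.
8 (basic form) + 2 (extra statement) + 3 (internal expansion) = 13.
The elision shares a bar with the next section but does not change this unit's count.

13 measures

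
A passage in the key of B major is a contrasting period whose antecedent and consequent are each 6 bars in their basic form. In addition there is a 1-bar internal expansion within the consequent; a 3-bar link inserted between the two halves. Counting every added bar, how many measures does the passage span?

16 measures

Basic contrasting period: 6 + 6 = 12 bars.
12 (basic form) + 1 (internal expansion) + 3 (link) = 16.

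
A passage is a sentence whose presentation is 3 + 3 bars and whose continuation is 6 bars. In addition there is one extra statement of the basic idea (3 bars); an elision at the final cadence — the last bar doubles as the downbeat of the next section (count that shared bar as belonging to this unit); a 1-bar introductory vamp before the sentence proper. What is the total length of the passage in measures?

16 measures

Basic sentence: 3 + 3 + 6 = 12 bars.
12 (basic form) + 3 (extra statement) + 1 (introduction) = 16.
The elision shares a bar with the next section but does not change this unit's count.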